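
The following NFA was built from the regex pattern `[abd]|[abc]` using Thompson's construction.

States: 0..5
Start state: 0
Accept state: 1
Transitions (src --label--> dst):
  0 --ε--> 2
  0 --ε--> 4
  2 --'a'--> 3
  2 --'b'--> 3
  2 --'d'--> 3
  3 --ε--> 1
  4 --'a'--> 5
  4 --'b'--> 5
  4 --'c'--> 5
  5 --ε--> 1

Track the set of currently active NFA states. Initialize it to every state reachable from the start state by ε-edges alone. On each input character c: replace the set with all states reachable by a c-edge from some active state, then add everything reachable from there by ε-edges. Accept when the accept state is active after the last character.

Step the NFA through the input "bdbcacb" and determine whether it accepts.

Answer: REJECT

Trace:
S₀ = ε-closure({0}) = {0,2,4}
'b' @ 1: {1,3,5}  [accepting]
'd' @ 2: {}  — no active states
rest 'bcacb' ignored (set empty)
end set {} — state 1 not in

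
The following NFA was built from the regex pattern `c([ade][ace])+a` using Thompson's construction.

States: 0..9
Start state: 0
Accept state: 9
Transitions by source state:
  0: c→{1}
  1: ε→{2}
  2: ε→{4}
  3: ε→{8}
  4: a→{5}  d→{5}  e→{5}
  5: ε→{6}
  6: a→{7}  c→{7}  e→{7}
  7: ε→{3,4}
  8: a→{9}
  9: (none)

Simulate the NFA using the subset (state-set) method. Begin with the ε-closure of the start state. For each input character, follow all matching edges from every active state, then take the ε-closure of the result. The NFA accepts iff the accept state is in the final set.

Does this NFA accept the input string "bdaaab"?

start: ε-closure({0}) = {0}
'b' @ 1: {}  — state set empty
rest 'daaab' ignored (set empty)
end set {} — state 9 not in

Answer: REJECT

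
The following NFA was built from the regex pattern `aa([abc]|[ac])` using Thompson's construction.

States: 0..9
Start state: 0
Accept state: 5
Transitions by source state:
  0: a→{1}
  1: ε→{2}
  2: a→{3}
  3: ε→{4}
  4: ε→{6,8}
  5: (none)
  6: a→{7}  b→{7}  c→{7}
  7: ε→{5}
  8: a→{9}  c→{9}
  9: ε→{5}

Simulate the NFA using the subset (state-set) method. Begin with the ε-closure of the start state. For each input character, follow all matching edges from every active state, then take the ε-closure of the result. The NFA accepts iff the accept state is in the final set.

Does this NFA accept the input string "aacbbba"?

S₀ = ε-closure({0}) = {0}
'a' @ 1: {1,2}
'a' @ 2: {3,4,6,8}
'c' @ 3: {5,7,9}  ✓accept
'b' @ 4: {}  — state set empty
rest 'bba' ignored (set empty)
final: {}; accept 5 not in set

Answer: REJECT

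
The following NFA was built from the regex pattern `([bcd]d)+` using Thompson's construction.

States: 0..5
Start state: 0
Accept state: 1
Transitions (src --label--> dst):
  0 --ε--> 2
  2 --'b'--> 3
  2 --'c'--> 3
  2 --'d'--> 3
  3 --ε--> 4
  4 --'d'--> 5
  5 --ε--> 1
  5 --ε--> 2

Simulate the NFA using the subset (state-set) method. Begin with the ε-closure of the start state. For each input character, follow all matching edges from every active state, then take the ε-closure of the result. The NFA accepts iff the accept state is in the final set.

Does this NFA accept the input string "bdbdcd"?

start: ε-closure({0}) = {0,2}
'b' @ 1: {3,4}
'd' @ 2: {1,2,5}  ✓accept
'b' @ 3: {3,4}
'd' @ 4: {1,2,5}  ✓accept
'c' @ 5: {3,4}
'd' @ 6: {1,2,5}  ✓accept
end set {1,2,5} — state 1 in

Answer: ACCEPT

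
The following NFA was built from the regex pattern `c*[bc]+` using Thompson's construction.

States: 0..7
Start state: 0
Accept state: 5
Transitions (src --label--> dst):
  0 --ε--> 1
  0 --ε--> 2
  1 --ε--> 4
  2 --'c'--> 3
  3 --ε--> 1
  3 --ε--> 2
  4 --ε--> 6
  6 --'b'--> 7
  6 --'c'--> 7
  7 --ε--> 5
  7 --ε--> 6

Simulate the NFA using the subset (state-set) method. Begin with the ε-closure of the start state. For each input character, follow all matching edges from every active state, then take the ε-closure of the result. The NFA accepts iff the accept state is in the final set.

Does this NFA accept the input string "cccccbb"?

S₀ = ε-closure({0}) = {0,1,2,4,6}
'c' @ 1: {1,2,3,4,5,6,7}  ✓accept
'c' @ 2: {1,2,3,4,5,6,7}  ✓accept
'c' @ 3: {1,2,3,4,5,6,7}  ✓accept
'c' @ 4: {1,2,3,4,5,6,7}  ✓accept
'c' @ 5: {1,2,3,4,5,6,7}  ✓accept
'b' @ 6: {5,6,7}  ✓accept
'b' @ 7: {5,6,7}  ✓accept
after full input: {5,6,7}  (accept=5 in)

Answer: ACCEPT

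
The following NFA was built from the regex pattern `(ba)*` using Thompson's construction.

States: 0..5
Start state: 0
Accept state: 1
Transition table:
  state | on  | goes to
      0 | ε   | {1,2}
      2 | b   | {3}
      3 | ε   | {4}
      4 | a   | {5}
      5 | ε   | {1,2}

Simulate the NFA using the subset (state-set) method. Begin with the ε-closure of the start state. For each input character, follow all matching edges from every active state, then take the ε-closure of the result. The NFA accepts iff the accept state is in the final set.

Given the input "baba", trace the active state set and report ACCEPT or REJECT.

S₀ = ε-closure({0}) = {0,1,2}
'b' @ 1: {3,4}
'a' @ 2: {1,2,5}  ✓accept
'b' @ 3: {3,4}
'a' @ 4: {1,2,5}  ✓accept
end set {1,2,5} — state 1 in

Answer: ACCEPT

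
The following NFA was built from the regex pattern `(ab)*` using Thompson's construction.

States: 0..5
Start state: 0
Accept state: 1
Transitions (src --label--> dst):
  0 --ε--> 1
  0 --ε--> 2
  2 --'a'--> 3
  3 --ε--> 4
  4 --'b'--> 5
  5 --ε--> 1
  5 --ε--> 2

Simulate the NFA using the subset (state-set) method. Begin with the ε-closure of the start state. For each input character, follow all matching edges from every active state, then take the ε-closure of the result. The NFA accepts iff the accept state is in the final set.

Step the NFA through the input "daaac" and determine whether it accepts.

Answer: REJECT

Steps:
start: ε-closure({0}) = {0,1,2}
'd' @ 1: {}  — state set empty
rest 'aaac' ignored (set empty)
end set {} — state 1 not in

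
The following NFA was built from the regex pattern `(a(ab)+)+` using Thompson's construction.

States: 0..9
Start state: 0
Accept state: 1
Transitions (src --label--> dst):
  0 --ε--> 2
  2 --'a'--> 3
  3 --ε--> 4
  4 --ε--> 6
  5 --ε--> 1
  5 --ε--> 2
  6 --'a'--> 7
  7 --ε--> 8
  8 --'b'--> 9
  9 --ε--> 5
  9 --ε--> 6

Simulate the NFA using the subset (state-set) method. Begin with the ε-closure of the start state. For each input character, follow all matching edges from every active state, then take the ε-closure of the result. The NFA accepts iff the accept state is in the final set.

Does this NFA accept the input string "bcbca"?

Answer: REJECT

Derivation:
initial (ε-close {0}): {0,2}
'b' @ 1: {}  — state set empty
rest 'cbca' ignored (set empty)
final: {}; accept 1 not in set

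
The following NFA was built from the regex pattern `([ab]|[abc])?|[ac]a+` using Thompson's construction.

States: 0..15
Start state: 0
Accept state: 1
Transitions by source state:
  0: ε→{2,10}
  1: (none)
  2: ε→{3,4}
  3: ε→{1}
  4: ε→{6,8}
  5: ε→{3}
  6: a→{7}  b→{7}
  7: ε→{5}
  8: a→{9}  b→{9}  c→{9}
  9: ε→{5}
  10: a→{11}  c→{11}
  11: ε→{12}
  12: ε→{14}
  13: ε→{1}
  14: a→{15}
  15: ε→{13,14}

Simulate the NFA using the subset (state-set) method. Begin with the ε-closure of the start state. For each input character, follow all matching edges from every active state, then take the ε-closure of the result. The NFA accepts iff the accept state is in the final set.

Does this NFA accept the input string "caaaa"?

Answer: ACCEPT

Derivation:
start: ε-closure({0}) = {0,1,2,3,4,6,8,10}
'c' @ 1: {1,3,5,9,11,12,14}  [accepting]
'a' @ 2: {1,13,14,15}  [accepting]
'a' @ 3: {1,13,14,15}  [accepting]
'a' @ 4: {1,13,14,15}  [accepting]
'a' @ 5: {1,13,14,15}  [accepting]
after full input: {1,13,14,15}  (accept=1 in)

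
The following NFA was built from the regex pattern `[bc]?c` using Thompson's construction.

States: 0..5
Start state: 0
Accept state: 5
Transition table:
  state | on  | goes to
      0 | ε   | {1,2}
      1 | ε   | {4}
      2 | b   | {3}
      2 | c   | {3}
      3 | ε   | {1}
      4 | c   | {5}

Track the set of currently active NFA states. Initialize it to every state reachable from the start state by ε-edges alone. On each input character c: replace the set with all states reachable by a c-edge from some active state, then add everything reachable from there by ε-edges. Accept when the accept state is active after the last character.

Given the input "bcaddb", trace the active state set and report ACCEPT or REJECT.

initial (ε-close {0}): {0,1,2,4}
'b' @ 1: {1,3,4}
'c' @ 2: {5}  (accept∈set)
'a' @ 3: {}  — state set empty
rest 'ddb' ignored (set empty)
after full input: {}  (accept=5 not in)

Answer: REJECT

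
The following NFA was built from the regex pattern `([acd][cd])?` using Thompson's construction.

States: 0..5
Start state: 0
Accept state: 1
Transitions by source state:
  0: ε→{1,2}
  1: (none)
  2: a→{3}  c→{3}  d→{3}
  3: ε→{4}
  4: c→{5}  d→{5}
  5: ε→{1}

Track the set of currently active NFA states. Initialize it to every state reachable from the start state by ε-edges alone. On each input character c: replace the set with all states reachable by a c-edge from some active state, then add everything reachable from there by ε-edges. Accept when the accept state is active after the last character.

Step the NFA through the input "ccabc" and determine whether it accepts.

Answer: REJECT

Derivation:
S₀ = ε-closure({0}) = {0,1,2}
'c' @ 1: {3,4}
'c' @ 2: {1,5}  [accepting]
'a' @ 3: {}  — dead — no transitions
rest 'bc' ignored (set empty)
after full input: {}  (accept=1 not in)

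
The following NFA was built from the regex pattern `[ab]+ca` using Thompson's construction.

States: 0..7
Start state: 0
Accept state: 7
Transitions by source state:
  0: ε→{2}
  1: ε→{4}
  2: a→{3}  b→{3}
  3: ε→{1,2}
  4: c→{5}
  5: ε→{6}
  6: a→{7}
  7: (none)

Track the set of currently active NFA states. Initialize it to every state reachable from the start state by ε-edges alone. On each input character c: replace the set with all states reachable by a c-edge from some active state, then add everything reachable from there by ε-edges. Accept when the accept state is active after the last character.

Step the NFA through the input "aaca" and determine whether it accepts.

Answer: ACCEPT

Steps:
start: ε-closure({0}) = {0,2}
'a' @ 1: {1,2,3,4}
'a' @ 2: {1,2,3,4}
'c' @ 3: {5,6}
'a' @ 4: {7}  [accepting]
after full input: {7}  (accept=7 in)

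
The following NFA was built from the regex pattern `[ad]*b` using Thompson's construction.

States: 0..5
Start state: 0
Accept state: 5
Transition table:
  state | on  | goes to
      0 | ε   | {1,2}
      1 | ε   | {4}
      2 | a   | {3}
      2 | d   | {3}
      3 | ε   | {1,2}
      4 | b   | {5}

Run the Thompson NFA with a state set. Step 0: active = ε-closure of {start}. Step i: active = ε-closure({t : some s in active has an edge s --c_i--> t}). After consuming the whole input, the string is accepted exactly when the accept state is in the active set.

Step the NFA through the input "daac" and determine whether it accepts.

S₀ = ε-closure({0}) = {0,1,2,4}
'd' @ 1: {1,2,3,4}
'a' @ 2: {1,2,3,4}
'a' @ 3: {1,2,3,4}
'c' @ 4: {}  — state set empty
after full input: {}  (accept=5 not in)

Answer: REJECT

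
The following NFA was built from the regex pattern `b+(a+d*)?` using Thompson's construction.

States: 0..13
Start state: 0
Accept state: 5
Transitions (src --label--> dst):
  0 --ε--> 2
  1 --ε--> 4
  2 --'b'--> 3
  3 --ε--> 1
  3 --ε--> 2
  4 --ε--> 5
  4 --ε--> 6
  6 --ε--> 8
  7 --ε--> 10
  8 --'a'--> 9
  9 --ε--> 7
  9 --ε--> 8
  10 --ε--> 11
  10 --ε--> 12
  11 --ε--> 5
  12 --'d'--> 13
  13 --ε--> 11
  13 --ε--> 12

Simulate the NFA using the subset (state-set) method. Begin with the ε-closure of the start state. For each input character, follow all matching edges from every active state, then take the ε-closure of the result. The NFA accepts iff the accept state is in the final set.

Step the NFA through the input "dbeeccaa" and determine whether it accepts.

Answer: REJECT

Derivation:
start: ε-closure({0}) = {0,2}
'd' @ 1: {}  — no active states
rest 'beeccaa' ignored (set empty)
final: {}; accept 5 not in set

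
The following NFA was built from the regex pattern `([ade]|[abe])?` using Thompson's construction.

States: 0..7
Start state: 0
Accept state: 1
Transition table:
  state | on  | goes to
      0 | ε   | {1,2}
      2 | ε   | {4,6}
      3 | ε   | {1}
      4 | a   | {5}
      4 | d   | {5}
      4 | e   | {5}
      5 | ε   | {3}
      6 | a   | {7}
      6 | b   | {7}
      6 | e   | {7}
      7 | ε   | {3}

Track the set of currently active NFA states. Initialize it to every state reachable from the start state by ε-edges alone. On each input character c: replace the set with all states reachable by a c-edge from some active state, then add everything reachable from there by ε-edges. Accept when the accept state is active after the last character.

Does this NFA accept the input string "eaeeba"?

Answer: REJECT

Derivation:
S₀ = ε-closure({0}) = {0,1,2,4,6}
'e' @ 1: {1,3,5,7}  (accept∈set)
'a' @ 2: {}  — dead — no transitions
rest 'eeba' ignored (set empty)
end set {} — state 1 not in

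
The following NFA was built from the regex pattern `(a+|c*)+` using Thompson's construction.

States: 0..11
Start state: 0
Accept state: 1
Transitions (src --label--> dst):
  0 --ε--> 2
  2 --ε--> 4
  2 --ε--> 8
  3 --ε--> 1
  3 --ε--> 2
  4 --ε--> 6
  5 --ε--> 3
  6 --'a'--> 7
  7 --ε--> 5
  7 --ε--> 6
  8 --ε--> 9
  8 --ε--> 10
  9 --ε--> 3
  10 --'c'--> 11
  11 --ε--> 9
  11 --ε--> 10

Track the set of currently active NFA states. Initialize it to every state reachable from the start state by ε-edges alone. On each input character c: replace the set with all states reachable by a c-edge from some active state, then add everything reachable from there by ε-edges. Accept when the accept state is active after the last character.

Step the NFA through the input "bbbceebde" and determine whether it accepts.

initial (ε-close {0}): {0,1,2,3,4,6,8,9,10}
'b' @ 1: {}  — state set empty
rest 'bbceebde' ignored (set empty)
after full input: {}  (accept=1 not in)

Answer: REJECT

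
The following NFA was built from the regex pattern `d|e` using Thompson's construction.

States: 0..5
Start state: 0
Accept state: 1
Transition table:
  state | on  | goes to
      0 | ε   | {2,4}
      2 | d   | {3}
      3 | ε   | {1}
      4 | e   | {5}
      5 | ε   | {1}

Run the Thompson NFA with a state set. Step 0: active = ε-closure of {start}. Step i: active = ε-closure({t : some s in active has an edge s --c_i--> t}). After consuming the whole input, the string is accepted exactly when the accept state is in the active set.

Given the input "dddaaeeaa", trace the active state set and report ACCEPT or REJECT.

start: ε-closure({0}) = {0,2,4}
'd' @ 1: {1,3}  [accepting]
'd' @ 2: {}  — no active states
rest 'daaeeaa' ignored (set empty)
final: {}; accept 1 not in set

Answer: REJECT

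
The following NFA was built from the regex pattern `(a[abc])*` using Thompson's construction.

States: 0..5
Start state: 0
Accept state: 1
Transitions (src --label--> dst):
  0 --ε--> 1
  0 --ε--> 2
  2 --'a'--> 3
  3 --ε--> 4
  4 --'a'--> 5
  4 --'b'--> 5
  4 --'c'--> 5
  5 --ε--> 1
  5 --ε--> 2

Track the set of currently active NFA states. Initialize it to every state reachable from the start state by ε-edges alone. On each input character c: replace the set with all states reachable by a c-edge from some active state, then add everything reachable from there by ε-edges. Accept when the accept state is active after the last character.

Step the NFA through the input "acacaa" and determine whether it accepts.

Answer: ACCEPT

Trace:
S₀ = ε-closure({0}) = {0,1,2}
'a' @ 1: {3,4}
'c' @ 2: {1,2,5}  [accepting]
'a' @ 3: {3,4}
'c' @ 4: {1,2,5}  [accepting]
'a' @ 5: {3,4}
'a' @ 6: {1,2,5}  [accepting]
after full input: {1,2,5}  (accept=1 in)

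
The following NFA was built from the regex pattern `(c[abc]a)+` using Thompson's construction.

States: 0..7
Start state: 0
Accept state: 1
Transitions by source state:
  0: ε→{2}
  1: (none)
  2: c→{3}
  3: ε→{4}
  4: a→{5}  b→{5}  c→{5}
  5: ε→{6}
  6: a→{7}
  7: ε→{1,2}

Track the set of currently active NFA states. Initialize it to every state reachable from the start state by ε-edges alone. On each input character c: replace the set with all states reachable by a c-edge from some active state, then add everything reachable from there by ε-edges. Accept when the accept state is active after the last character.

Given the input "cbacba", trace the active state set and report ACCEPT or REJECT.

S₀ = ε-closure({0}) = {0,2}
'c' @ 1: {3,4}
'b' @ 2: {5,6}
'a' @ 3: {1,2,7}  [accepting]
'c' @ 4: {3,4}
'b' @ 5: {5,6}
'a' @ 6: {1,2,7}  [accepting]
end set {1,2,7} — state 1 in

Answer: ACCEPT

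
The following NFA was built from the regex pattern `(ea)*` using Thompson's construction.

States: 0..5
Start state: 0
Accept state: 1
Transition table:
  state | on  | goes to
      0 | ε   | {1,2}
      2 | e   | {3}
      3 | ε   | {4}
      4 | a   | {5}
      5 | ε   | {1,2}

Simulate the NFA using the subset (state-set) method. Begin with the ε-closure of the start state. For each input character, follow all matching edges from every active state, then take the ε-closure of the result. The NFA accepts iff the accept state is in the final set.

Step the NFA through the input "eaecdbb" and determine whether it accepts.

Answer: REJECT

Trace:
start: ε-closure({0}) = {0,1,2}
'e' @ 1: {3,4}
'a' @ 2: {1,2,5}  [accepting]
'e' @ 3: {3,4}
'c' @ 4: {}  — state set empty
rest 'dbb' ignored (set empty)
end set {} — state 1 not in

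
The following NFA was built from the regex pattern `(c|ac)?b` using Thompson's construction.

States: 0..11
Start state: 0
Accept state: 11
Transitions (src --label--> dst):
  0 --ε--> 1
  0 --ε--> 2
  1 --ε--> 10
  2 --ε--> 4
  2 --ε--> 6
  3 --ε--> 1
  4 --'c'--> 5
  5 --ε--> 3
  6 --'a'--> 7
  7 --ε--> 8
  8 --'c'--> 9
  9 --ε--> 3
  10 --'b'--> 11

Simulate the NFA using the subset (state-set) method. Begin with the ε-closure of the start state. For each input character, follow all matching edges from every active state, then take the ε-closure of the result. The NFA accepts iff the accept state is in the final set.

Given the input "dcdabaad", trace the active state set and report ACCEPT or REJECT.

S₀ = ε-closure({0}) = {0,1,2,4,6,10}
'd' @ 1: {}  — dead — no transitions
rest 'cdabaad' ignored (set empty)
final: {}; accept 11 not in set

Answer: REJECT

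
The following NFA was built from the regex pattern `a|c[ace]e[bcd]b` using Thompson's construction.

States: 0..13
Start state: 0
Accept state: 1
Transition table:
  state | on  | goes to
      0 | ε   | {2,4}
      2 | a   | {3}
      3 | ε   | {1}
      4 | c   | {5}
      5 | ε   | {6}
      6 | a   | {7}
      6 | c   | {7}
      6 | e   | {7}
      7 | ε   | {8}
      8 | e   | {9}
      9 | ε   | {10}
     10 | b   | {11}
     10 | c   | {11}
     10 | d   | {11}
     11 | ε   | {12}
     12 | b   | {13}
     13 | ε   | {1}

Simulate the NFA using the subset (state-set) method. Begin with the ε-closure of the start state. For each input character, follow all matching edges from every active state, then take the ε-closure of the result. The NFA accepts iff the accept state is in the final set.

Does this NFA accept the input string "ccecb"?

start: ε-closure({0}) = {0,2,4}
'c' @ 1: {5,6}
'c' @ 2: {7,8}
'e' @ 3: {9,10}
'c' @ 4: {11,12}
'b' @ 5: {1,13}  (accept∈set)
after full input: {1,13}  (accept=1 in)

Answer: ACCEPT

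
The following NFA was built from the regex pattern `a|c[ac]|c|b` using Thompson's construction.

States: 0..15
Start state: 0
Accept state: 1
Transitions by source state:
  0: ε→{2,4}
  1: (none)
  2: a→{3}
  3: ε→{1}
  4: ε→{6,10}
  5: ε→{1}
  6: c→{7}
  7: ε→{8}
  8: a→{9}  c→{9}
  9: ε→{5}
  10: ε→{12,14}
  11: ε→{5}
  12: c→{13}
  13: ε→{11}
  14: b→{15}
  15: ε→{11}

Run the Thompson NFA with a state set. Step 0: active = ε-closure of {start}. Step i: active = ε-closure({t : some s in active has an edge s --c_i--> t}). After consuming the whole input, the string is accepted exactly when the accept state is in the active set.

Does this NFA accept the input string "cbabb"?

Answer: REJECT

Steps:
initial (ε-close {0}): {0,2,4,6,10,12,14}
'c' @ 1: {1,5,7,8,11,13}  (accept∈set)
'b' @ 2: {}  — state set empty
rest 'abb' ignored (set empty)
end set {} — state 1 not in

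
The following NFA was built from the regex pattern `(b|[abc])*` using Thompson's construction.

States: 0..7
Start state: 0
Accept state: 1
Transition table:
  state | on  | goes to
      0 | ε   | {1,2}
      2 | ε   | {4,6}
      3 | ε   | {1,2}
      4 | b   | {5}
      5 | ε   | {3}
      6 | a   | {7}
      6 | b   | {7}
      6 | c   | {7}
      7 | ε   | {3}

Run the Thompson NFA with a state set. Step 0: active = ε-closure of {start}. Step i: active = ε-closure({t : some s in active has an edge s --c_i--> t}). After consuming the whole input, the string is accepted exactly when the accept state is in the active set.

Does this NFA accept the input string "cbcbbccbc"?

start: ε-closure({0}) = {0,1,2,4,6}
'c' @ 1: {1,2,3,4,6,7}  [accepting]
'b' @ 2: {1,2,3,4,5,6,7}  [accepting]
'c' @ 3: {1,2,3,4,6,7}  [accepting]
'b' @ 4: {1,2,3,4,5,6,7}  [accepting]
'b' @ 5: {1,2,3,4,5,6,7}  [accepting]
'c' @ 6: {1,2,3,4,6,7}  [accepting]
'c' @ 7: {1,2,3,4,6,7}  [accepting]
'b' @ 8: {1,2,3,4,5,6,7}  [accepting]
'c' @ 9: {1,2,3,4,6,7}  [accepting]
final: {1,2,3,4,6,7}; accept 1 in set

Answer: ACCEPT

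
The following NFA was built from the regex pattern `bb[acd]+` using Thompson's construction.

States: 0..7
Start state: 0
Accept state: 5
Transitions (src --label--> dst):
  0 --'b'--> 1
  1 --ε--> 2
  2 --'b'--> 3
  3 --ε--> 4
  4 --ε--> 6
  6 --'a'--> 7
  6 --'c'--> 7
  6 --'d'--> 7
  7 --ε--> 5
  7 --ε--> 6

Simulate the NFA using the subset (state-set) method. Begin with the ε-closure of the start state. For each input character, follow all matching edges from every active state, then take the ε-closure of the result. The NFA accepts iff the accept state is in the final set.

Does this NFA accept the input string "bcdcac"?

S₀ = ε-closure({0}) = {0}
'b' @ 1: {1,2}
'c' @ 2: {}  — state set empty
rest 'dcac' ignored (set empty)
end set {} — state 5 not in

Answer: REJECT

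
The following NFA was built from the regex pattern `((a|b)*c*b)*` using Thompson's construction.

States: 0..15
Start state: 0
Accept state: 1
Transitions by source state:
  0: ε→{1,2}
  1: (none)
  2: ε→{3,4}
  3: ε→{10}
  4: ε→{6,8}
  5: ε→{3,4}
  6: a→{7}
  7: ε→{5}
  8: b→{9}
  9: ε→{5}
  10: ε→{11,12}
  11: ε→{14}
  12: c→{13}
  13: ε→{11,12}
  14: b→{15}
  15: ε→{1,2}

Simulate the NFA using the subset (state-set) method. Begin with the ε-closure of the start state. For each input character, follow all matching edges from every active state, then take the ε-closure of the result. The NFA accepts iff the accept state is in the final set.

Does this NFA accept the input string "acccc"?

Answer: REJECT

Derivation:
start: ε-closure({0}) = {0,1,2,3,4,6,8,10,11,12,14}
'a' @ 1: {3,4,5,6,7,8,10,11,12,14}
'c' @ 2: {11,12,13,14}
'c' @ 3: {11,12,13,14}
'c' @ 4: {11,12,13,14}
'c' @ 5: {11,12,13,14}
final: {11,12,13,14}; accept 1 not in set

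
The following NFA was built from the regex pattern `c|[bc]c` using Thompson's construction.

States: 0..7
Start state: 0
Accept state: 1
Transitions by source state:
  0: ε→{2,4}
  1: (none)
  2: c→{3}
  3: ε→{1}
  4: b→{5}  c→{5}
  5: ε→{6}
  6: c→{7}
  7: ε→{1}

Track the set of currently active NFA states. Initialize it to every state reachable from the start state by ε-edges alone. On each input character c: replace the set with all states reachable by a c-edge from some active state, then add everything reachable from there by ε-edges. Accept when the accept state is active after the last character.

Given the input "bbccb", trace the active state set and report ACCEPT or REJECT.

Answer: REJECT

Derivation:
S₀ = ε-closure({0}) = {0,2,4}
'b' @ 1: {5,6}
'b' @ 2: {}  — no active states
rest 'ccb' ignored (set empty)
final: {}; accept 1 not in set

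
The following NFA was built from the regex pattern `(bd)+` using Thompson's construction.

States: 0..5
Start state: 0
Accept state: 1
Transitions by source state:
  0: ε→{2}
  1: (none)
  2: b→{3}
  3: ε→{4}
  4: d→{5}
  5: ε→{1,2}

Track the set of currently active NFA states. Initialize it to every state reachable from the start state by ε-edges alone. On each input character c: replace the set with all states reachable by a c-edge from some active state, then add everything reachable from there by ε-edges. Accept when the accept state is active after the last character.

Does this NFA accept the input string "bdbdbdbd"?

initial (ε-close {0}): {0,2}
'b' @ 1: {3,4}
'd' @ 2: {1,2,5}  ✓accept
'b' @ 3: {3,4}
'd' @ 4: {1,2,5}  ✓accept
'b' @ 5: {3,4}
'd' @ 6: {1,2,5}  ✓accept
'b' @ 7: {3,4}
'd' @ 8: {1,2,5}  ✓accept
end set {1,2,5} — state 1 in

Answer: ACCEPT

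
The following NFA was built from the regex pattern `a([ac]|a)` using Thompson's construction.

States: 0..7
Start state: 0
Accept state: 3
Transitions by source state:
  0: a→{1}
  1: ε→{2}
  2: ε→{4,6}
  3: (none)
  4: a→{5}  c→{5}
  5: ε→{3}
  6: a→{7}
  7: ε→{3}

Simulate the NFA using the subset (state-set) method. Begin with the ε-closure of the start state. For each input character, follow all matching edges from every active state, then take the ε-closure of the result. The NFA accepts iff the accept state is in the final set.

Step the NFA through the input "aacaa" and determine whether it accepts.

S₀ = ε-closure({0}) = {0}
'a' @ 1: {1,2,4,6}
'a' @ 2: {3,5,7}  (accept∈set)
'c' @ 3: {}  — dead — no transitions
rest 'aa' ignored (set empty)
final: {}; accept 3 not in set

Answer: REJECT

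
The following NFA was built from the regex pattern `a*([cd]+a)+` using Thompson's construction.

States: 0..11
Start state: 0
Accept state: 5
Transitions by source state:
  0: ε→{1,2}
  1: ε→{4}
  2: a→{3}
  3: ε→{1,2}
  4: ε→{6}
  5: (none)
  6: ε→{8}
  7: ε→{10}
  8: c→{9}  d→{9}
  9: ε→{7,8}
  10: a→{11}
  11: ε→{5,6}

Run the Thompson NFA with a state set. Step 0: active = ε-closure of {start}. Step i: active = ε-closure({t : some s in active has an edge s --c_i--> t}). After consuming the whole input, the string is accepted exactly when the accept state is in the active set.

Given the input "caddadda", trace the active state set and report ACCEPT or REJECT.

start: ε-closure({0}) = {0,1,2,4,6,8}
'c' @ 1: {7,8,9,10}
'a' @ 2: {5,6,8,11}  [accepting]
'd' @ 3: {7,8,9,10}
'd' @ 4: {7,8,9,10}
'a' @ 5: {5,6,8,11}  [accepting]
'd' @ 6: {7,8,9,10}
'd' @ 7: {7,8,9,10}
'a' @ 8: {5,6,8,11}  [accepting]
after full input: {5,6,8,11}  (accept=5 in)

Answer: ACCEPT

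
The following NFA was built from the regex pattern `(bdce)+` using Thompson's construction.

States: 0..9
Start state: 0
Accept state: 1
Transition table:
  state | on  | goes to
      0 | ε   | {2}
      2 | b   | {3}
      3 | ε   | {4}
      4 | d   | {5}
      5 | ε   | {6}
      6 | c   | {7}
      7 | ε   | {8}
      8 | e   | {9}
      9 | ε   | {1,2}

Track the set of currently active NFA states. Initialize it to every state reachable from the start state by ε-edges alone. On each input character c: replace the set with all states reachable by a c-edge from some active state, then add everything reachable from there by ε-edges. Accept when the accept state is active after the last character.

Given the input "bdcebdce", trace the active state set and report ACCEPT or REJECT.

Answer: ACCEPT

Steps:
S₀ = ε-closure({0}) = {0,2}
'b' @ 1: {3,4}
'd' @ 2: {5,6}
'c' @ 3: {7,8}
'e' @ 4: {1,2,9}  ✓accept
'b' @ 5: {3,4}
'd' @ 6: {5,6}
'c' @ 7: {7,8}
'e' @ 8: {1,2,9}  ✓accept
after full input: {1,2,9}  (accept=1 in)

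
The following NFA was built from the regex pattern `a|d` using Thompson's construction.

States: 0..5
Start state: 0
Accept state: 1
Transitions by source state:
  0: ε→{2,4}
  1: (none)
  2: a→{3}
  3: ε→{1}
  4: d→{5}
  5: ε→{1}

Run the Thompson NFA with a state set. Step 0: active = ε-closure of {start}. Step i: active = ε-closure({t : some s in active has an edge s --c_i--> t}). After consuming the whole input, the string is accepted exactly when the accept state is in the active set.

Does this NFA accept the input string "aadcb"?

initial (ε-close {0}): {0,2,4}
'a' @ 1: {1,3}  (accept∈set)
'a' @ 2: {}  — state set empty
rest 'dcb' ignored (set empty)
end set {} — state 1 not in

Answer: REJECT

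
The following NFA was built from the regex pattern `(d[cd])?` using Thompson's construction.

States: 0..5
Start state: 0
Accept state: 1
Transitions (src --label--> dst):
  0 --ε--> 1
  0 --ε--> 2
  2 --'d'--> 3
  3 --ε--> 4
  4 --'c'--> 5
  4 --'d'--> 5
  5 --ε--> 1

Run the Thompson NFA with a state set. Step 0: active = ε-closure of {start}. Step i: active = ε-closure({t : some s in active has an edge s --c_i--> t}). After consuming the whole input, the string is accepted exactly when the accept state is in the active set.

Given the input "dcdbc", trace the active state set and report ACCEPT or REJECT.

Answer: REJECT

Steps:
initial (ε-close {0}): {0,1,2}
'd' @ 1: {3,4}
'c' @ 2: {1,5}  (accept∈set)
'd' @ 3: {}  — no active states
rest 'bc' ignored (set empty)
end set {} — state 1 not in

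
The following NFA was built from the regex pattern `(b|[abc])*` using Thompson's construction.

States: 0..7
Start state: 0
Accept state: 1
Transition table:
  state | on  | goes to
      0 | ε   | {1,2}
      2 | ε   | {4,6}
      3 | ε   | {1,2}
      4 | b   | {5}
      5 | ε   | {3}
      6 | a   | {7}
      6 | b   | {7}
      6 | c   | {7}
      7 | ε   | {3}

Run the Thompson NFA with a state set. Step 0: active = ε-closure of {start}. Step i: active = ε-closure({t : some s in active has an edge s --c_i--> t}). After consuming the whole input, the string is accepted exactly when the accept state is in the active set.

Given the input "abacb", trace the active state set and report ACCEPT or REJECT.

Answer: ACCEPT

Trace:
start: ε-closure({0}) = {0,1,2,4,6}
'a' @ 1: {1,2,3,4,6,7}  ✓accept
'b' @ 2: {1,2,3,4,5,6,7}  ✓accept
'a' @ 3: {1,2,3,4,6,7}  ✓accept
'c' @ 4: {1,2,3,4,6,7}  ✓accept
'b' @ 5: {1,2,3,4,5,6,7}  ✓accept
end set {1,2,3,4,5,6,7} — state 1 in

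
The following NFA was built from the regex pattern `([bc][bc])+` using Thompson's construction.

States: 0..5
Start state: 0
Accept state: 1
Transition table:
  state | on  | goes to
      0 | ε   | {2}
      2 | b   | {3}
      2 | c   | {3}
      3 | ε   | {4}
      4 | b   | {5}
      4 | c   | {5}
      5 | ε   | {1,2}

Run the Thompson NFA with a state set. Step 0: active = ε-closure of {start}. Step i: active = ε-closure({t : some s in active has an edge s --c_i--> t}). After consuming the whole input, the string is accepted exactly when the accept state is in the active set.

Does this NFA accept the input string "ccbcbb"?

S₀ = ε-closure({0}) = {0,2}
'c' @ 1: {3,4}
'c' @ 2: {1,2,5}  (accept∈set)
'b' @ 3: {3,4}
'c' @ 4: {1,2,5}  (accept∈set)
'b' @ 5: {3,4}
'b' @ 6: {1,2,5}  (accept∈set)
end set {1,2,5} — state 1 in

Answer: ACCEPT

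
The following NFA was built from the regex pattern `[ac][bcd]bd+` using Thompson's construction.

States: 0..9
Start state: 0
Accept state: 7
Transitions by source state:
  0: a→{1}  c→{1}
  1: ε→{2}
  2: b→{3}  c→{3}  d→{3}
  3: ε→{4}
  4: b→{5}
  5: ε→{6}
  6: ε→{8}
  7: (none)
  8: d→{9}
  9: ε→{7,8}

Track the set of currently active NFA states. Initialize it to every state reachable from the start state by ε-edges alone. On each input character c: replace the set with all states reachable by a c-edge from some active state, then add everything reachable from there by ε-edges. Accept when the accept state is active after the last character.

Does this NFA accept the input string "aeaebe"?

initial (ε-close {0}): {0}
'a' @ 1: {1,2}
'e' @ 2: {}  — dead — no transitions
rest 'aebe' ignored (set empty)
final: {}; accept 7 not in set

Answer: REJECT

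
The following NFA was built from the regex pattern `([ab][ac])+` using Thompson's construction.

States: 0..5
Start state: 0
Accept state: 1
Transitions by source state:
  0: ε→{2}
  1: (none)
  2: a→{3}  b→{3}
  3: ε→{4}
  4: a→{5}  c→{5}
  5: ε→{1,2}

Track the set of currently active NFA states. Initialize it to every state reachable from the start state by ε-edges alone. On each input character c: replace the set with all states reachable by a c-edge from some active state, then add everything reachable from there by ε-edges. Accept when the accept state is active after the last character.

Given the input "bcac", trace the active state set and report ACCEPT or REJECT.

initial (ε-close {0}): {0,2}
'b' @ 1: {3,4}
'c' @ 2: {1,2,5}  ✓accept
'a' @ 3: {3,4}
'c' @ 4: {1,2,5}  ✓accept
after full input: {1,2,5}  (accept=1 in)

Answer: ACCEPT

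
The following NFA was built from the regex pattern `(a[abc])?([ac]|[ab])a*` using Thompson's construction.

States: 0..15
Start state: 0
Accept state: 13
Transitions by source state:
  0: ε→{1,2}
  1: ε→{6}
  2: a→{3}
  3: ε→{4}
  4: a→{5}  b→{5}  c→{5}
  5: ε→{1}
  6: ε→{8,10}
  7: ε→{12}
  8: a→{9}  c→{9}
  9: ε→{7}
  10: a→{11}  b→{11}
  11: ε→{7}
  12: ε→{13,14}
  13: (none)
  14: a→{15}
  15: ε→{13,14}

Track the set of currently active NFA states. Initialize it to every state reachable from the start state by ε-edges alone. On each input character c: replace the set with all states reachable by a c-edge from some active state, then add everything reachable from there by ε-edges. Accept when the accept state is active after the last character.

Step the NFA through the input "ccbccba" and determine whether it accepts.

Answer: REJECT

Steps:
initial (ε-close {0}): {0,1,2,6,8,10}
'c' @ 1: {7,9,12,13,14}  ✓accept
'c' @ 2: {}  — dead — no transitions
rest 'bccba' ignored (set empty)
after full input: {}  (accept=13 not in)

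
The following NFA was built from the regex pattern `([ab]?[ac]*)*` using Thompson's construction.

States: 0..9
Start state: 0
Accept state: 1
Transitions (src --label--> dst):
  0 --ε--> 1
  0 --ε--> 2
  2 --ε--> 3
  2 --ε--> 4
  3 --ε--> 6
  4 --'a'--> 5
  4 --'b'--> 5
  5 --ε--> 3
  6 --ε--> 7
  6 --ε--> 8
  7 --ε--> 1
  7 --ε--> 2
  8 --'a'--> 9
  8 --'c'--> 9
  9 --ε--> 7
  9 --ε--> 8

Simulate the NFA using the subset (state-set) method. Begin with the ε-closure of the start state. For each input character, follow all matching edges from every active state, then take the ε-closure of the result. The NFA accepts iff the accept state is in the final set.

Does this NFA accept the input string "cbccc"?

start: ε-closure({0}) = {0,1,2,3,4,6,7,8}
'c' @ 1: {1,2,3,4,6,7,8,9}  (accept∈set)
'b' @ 2: {1,2,3,4,5,6,7,8}  (accept∈set)
'c' @ 3: {1,2,3,4,6,7,8,9}  (accept∈set)
'c' @ 4: {1,2,3,4,6,7,8,9}  (accept∈set)
'c' @ 5: {1,2,3,4,6,7,8,9}  (accept∈set)
after full input: {1,2,3,4,6,7,8,9}  (accept=1 in)

Answer: ACCEPT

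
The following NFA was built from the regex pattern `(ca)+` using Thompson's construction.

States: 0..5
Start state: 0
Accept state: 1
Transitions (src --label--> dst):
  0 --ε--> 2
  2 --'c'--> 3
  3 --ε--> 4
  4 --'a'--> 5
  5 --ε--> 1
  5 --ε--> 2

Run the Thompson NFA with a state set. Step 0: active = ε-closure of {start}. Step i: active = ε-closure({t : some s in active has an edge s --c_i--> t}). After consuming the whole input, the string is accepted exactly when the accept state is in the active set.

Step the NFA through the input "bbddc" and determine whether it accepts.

S₀ = ε-closure({0}) = {0,2}
'b' @ 1: {}  — no active states
rest 'bddc' ignored (set empty)
end set {} — state 1 not in

Answer: REJECT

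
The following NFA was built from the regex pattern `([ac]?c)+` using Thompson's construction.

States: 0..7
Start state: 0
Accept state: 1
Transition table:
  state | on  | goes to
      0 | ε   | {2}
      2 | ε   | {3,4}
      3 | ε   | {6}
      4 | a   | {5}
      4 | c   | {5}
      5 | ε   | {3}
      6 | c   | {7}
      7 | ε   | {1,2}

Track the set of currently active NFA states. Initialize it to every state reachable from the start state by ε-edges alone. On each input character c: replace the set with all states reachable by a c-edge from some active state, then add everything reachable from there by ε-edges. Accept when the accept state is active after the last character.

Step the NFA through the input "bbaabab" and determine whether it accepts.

initial (ε-close {0}): {0,2,3,4,6}
'b' @ 1: {}  — dead — no transitions
rest 'baabab' ignored (set empty)
final: {}; accept 1 not in set

Answer: REJECT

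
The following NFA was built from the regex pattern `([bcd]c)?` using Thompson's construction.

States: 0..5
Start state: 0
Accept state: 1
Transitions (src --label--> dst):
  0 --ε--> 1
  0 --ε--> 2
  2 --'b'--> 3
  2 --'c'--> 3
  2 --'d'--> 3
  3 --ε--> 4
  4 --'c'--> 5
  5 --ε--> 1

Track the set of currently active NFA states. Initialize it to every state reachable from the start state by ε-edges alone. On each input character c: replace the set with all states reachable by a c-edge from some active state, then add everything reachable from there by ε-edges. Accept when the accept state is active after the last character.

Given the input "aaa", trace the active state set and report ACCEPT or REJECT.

Answer: REJECT

Trace:
initial (ε-close {0}): {0,1,2}
'a' @ 1: {}  — state set empty
rest 'aa' ignored (set empty)
final: {}; accept 1 not in set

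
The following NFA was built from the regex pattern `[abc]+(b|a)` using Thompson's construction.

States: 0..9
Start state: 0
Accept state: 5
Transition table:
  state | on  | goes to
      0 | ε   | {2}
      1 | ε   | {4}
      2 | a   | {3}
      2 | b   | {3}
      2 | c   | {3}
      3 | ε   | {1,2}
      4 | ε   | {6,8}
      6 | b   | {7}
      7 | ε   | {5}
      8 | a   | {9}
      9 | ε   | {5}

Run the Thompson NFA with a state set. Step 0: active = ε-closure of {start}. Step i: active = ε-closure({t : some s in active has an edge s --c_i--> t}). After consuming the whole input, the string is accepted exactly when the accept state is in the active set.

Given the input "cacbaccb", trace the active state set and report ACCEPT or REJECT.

start: ε-closure({0}) = {0,2}
'c' @ 1: {1,2,3,4,6,8}
'a' @ 2: {1,2,3,4,5,6,8,9}  ✓accept
'c' @ 3: {1,2,3,4,6,8}
'b' @ 4: {1,2,3,4,5,6,7,8}  ✓accept
'a' @ 5: {1,2,3,4,5,6,8,9}  ✓accept
'c' @ 6: {1,2,3,4,6,8}
'c' @ 7: {1,2,3,4,6,8}
'b' @ 8: {1,2,3,4,5,6,7,8}  ✓accept
after full input: {1,2,3,4,5,6,7,8}  (accept=5 in)

Answer: ACCEPT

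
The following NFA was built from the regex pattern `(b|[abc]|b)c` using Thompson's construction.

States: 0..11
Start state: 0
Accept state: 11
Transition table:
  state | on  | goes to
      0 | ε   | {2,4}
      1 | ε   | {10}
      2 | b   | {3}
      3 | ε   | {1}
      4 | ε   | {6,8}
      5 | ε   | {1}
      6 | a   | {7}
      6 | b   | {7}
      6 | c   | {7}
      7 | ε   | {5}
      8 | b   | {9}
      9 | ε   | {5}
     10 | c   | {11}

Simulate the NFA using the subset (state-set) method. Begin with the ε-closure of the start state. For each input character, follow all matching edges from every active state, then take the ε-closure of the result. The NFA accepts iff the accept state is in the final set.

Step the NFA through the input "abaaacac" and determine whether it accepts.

start: ε-closure({0}) = {0,2,4,6,8}
'a' @ 1: {1,5,7,10}
'b' @ 2: {}  — state set empty
rest 'aaacac' ignored (set empty)
end set {} — state 11 not in

Answer: REJECT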